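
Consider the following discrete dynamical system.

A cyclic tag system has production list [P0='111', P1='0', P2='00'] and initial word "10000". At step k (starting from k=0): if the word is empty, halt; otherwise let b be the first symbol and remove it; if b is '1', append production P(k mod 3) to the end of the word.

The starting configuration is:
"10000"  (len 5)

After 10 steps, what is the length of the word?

4

t=0: "10000"  (len 5)
t=1: "0000111"  (len 7)
t=2: "000111"  (len 6)
t=3: "00111"  (len 5)
t=4: "0111"  (len 4)
t=5: "111"  (len 3)
t=6: "1100"  (len 4)
t=7: "100111"  (len 6)
t=8: "001110"  (len 6)
t=9: "01110"  (len 5)
t=10: "1110"  (len 4)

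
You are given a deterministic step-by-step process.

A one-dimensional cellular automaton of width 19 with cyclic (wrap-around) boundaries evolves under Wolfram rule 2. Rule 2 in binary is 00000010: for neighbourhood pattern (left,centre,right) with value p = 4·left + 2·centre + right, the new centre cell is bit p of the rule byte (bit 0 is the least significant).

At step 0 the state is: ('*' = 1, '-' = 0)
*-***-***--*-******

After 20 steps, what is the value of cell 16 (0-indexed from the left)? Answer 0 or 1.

0) *-***-***--*-******
1) ----------*--------
2) ---------*---------
3) --------*----------
4) -------*-----------
5) ------*------------
6) -----*-------------
7) ----*--------------
8) ---*---------------
9) --*----------------
10) -*-----------------
11) *------------------
12) ------------------*
13) -----------------*-
14) ----------------*--
15) ---------------*---
16) --------------*----
17) -------------*-----
18) ------------*------
19) -----------*-------
20) ----------*--------

0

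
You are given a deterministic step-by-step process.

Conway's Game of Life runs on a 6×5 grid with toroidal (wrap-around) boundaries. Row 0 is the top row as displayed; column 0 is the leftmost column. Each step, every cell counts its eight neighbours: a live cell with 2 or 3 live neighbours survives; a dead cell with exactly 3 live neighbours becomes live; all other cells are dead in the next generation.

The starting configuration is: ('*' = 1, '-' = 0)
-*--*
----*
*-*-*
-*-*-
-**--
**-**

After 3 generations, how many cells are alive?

gen 0: -*--*
----*
*-*-*
-*-*-
-**--
**-**
gen 1: -**--
-*--*
***-*
---**
-----
---**
gen 2: -**-*
----*
-**--
-****
-----
--**-
gen 3: ***-*
-----
-*--*
**-*-
-*--*
-***-

14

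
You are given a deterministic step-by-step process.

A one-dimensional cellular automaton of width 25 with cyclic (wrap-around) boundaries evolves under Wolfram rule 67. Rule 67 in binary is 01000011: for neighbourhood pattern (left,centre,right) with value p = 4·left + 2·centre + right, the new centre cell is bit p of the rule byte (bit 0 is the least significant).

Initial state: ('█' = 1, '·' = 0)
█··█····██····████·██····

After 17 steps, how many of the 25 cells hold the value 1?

step 0: █··█····██····████·██····
step 1: ··█··███·█·███···█··█·███
step 2: ·█··█··█·····█·██··█····█
step 3: ···█··█··████···█·█··███·
step 4: ███··█··█···█·██····█··█·
step 5: ··█·█··█··██···█·███··█··
step 6: ██····█··█·█·██····█·█··█
step 7: ·█·███··█·····█·███····█·
step 8: █····█·█··████····█·███··
step 9: ··███····█···█·███····█·█
step 10: ·█··█·███··██····█·███···
step 11: █··█····█·█·█·███····█·██
step 12: █·█··███········█·███····
step 13: ····█··█·███████····█·███
step 14: ·███··█········█·███····█
step 15: ···█·█··███████····█·███·
step 16: ███····█······█·███····█·
step 17: ··█·███··█████····█·███··

13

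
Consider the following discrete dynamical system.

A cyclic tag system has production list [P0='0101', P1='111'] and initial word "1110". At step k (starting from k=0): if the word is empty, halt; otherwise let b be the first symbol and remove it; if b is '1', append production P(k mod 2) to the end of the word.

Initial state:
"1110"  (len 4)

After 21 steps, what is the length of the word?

[0] "1110"  (len 4)
[1] "1100101"  (len 7)
[2] "100101111"  (len 9)
[3] "001011110101"  (len 12)
[4] "01011110101"  (len 11)
[5] "1011110101"  (len 10)
[6] "011110101111"  (len 12)
[7] "11110101111"  (len 11)
[8] "1110101111111"  (len 13)
[9] "1101011111110101"  (len 16)
[10] "101011111110101111"  (len 18)
[11] "010111111101011110101"  (len 21)
[12] "10111111101011110101"  (len 20)
[13] "01111111010111101010101"  (len 23)
[14] "1111111010111101010101"  (len 22)
[15] "1111110101111010101010101"  (len 25)
[16] "111110101111010101010101111"  (len 27)
[17] "111101011110101010101011110101"  (len 30)
[18] "11101011110101010101011110101111"  (len 32)
[19] "11010111101010101010111101011110101"  (len 35)
[20] "1010111101010101010111101011110101111"  (len 37)
[21] "0101111010101010101111010111101011110101"  (len 40)

40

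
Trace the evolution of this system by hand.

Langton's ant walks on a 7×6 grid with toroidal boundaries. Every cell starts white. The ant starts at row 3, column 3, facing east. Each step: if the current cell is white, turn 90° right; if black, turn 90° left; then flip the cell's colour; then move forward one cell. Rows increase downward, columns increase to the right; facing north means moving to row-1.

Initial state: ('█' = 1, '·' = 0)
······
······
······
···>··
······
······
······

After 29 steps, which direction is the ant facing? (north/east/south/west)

0) ······
······
······
···>··
······
······
······
1) ······
······
······
···█··
···v··
······
······
2) ······
······
······
···█··
··<█··
······
······
3) ······
······
······
··^█··
··██··
······
······
4) ······
······
······
··█>··
··██··
······
······
5) ······
······
···^··
··█···
··██··
······
······
6) ······
······
···█>·
··█···
··██··
······
······
7) ······
······
···██·
··█·v·
··██··
······
······
8) ······
······
···██·
··█<█·
··██··
······
······
9) ······
······
···^█·
··███·
··██··
······
······
10) ······
······
··<·█·
··███·
··██··
······
······
11) ······
··^···
··█·█·
··███·
··██··
······
······
12) ······
··█>··
··█·█·
··███·
··██··
······
······
13) ······
··██··
··█v█·
··███·
··██··
······
······
14) ······
··██··
··<██·
··███·
··██··
······
······
15) ······
··██··
···██·
··v██·
··██··
······
······
16) ······
··██··
···██·
···>█·
··██··
······
······
17) ······
··██··
···^█·
····█·
··██··
······
······
18) ······
··██··
··<·█·
····█·
··██··
······
······
19) ······
··^█··
··█·█·
····█·
··██··
······
······
20) ······
·<·█··
··█·█·
····█·
··██··
······
······
21) ·^····
·█·█··
··█·█·
····█·
··██··
······
······
22) ·█>···
·█·█··
··█·█·
····█·
··██··
······
······
23) ·██···
·█v█··
··█·█·
····█·
··██··
······
······
24) ·██···
·<██··
··█·█·
····█·
··██··
······
······
25) ·██···
··██··
·v█·█·
····█·
··██··
······
······
26) ·██···
··██··
<██·█·
····█·
··██··
······
······
27) ·██···
^·██··
███·█·
····█·
··██··
······
······
28) ·██···
█>██··
███·█·
····█·
··██··
······
······
29) ·██···
████··
█v█·█·
····█·
··██··
······
······

south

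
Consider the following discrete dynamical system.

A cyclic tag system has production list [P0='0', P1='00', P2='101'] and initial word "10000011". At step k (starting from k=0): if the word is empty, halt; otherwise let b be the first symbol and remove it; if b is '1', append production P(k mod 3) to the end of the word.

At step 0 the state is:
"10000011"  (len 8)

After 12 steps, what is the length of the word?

0

[0] "10000011"  (len 8)
[1] "00000110"  (len 8)
[2] "0000110"  (len 7)
[3] "000110"  (len 6)
[4] "00110"  (len 5)
[5] "0110"  (len 4)
[6] "110"  (len 3)
[7] "100"  (len 3)
[8] "0000"  (len 4)
[9] "000"  (len 3)
[10] "00"  (len 2)
[11] "0"  (len 1)
[12] (halted — word empty)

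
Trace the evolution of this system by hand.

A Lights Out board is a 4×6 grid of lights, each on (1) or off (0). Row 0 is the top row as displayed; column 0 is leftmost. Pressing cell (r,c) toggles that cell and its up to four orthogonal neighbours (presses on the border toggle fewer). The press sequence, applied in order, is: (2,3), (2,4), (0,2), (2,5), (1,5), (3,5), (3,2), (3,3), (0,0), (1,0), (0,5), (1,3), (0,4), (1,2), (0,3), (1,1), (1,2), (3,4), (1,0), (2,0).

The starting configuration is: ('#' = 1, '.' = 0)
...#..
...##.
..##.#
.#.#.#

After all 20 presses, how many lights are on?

[0] ...#..
...##.
..##.#
.#.#.#
[1] ...#..
....#.
....##
.#...#
[2] ...#..
......
...#..
.#..##
[3] .##...
..#...
...#..
.#..##
[4] .##...
..#..#
...###
.#..#.
[5] .##..#
..#.#.
...##.
.#..#.
[6] .##..#
..#.#.
...###
.#...#
[7] .##..#
..#.#.
..####
..##.#
[8] .##..#
..#.#.
..#.##
....##
[9] #.#..#
#.#.#.
..#.##
....##
[10] ..#..#
.##.#.
#.#.##
....##
[11] ..#.#.
.##.##
#.#.##
....##
[12] ..###.
.#.#.#
#.####
....##
[13] ..#..#
.#.###
#.####
....##
[14] .....#
..#.##
#..###
....##
[15] ..####
..####
#..###
....##
[16] .#####
##.###
##.###
....##
[17] .#.###
#.#.##
######
....##
[18] .#.###
#.#.##
####.#
...#..
[19] ##.###
.##.##
.###.#
...#..
[20] ##.###
###.##
#.##.#
#..#..

16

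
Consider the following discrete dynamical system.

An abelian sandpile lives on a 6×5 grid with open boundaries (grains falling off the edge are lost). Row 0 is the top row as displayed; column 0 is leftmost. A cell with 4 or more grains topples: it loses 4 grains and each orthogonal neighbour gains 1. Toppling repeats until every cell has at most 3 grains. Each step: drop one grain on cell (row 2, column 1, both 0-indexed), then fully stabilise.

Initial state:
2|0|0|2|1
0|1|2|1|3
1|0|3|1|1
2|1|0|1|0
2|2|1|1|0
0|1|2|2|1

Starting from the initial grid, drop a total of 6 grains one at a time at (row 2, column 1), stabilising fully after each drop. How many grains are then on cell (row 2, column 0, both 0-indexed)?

2

0) 2|0|0|2|1
0|1|2|1|3
1|0|3|1|1
2|1|0|1|0
2|2|1|1|0
0|1|2|2|1
1) 2|0|0|2|1
0|1|2|1|3
1|1|3|1|1
2|1|0|1|0
2|2|1|1|0
0|1|2|2|1
2) 2|0|0|2|1
0|1|2|1|3
1|2|3|1|1
2|1|0|1|0
2|2|1|1|0
0|1|2|2|1
3) 2|0|0|2|1
0|1|2|1|3
1|3|3|1|1
2|1|0|1|0
2|2|1|1|0
0|1|2|2|1
4) 2|0|0|2|1
0|2|3|1|3
2|1|0|2|1
2|2|1|1|0
2|2|1|1|0
0|1|2|2|1
5) 2|0|0|2|1
0|2|3|1|3
2|2|0|2|1
2|2|1|1|0
2|2|1|1|0
0|1|2|2|1
6) 2|0|0|2|1
0|2|3|1|3
2|3|0|2|1
2|2|1|1|0
2|2|1|1|0
0|1|2|2|1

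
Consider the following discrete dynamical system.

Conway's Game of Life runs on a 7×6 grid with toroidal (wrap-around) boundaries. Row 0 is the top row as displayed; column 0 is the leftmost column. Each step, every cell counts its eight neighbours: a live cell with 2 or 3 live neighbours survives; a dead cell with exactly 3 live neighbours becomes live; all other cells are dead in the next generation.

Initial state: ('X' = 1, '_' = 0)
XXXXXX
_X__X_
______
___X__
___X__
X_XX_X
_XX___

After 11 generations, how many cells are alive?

1

step 0: XXXXXX
_X__X_
______
___X__
___X__
X_XX_X
_XX___
step 1: ____XX
_X__X_
______
______
___X__
X__XX_
______
step 2: ____XX
____XX
______
______
___XX_
___XX_
___X__
step 3: ___X_X
____XX
______
______
___XX_
__X___
___X_X
step 4: X__X_X
____XX
______
______
___X__
__X___
__XX__
step 5: X_XX_X
X___XX
______
______
______
__X___
_XXXX_
step 6: ______
XX_XX_
_____X
______
______
_XX___
X___XX
step 7: _X_X__
X___XX
X___XX
______
______
XX___X
XX___X
step 8: _XX___
_X_X__
X___X_
_____X
X_____
_X___X
____XX
step 9: XXXXX_
XX_X__
X___XX
X____X
X____X
____XX
_XX_XX
step 10: ______
______
____X_
_X____
______
_X_X__
______
step 11: ______
______
______
______
__X___
______
______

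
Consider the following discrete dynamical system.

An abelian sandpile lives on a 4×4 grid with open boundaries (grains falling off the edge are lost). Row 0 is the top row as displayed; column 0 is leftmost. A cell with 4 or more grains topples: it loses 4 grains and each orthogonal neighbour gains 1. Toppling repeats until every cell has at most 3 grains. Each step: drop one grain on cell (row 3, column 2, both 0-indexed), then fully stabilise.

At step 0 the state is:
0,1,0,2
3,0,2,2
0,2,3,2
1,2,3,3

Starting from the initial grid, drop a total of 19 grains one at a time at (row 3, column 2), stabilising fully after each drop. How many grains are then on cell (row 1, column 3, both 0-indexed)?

gen 0: 0,1,0,2
3,0,2,2
0,2,3,2
1,2,3,3
gen 1: 0,1,0,2
3,0,3,3
0,3,1,0
1,3,2,1
gen 2: 0,1,0,2
3,0,3,3
0,3,1,0
1,3,3,1
gen 3: 0,1,0,2
3,1,3,3
1,0,3,0
2,1,1,2
gen 4: 0,1,0,2
3,1,3,3
1,0,3,0
2,1,2,2
gen 5: 0,1,0,2
3,1,3,3
1,0,3,0
2,1,3,2
gen 6: 0,1,1,3
3,2,1,0
1,1,1,2
2,2,1,3
gen 7: 0,1,1,3
3,2,1,0
1,1,1,2
2,2,2,3
gen 8: 0,1,1,3
3,2,1,0
1,1,1,2
2,2,3,3
gen 9: 0,1,1,3
3,2,1,0
1,1,2,3
2,3,1,0
gen 10: 0,1,1,3
3,2,1,0
1,1,2,3
2,3,2,0
gen 11: 0,1,1,3
3,2,1,0
1,1,2,3
2,3,3,0
gen 12: 0,1,1,3
3,2,1,0
1,2,3,3
3,0,1,1
gen 13: 0,1,1,3
3,2,1,0
1,2,3,3
3,0,2,1
gen 14: 0,1,1,3
3,2,1,0
1,2,3,3
3,0,3,1
gen 15: 0,1,1,3
3,2,2,1
1,3,1,0
3,1,1,3
gen 16: 0,1,1,3
3,2,2,1
1,3,1,0
3,1,2,3
gen 17: 0,1,1,3
3,2,2,1
1,3,1,0
3,1,3,3
gen 18: 0,1,1,3
3,2,2,1
1,3,2,1
3,2,1,0
gen 19: 0,1,1,3
3,2,2,1
1,3,2,1
3,2,2,0

1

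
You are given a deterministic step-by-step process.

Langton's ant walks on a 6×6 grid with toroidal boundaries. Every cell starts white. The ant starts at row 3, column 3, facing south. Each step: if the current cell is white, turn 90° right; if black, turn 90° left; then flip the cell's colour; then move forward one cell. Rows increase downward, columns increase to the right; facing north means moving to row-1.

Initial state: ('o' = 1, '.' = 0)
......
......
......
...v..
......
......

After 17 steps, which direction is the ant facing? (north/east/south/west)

step 0: ......
......
......
...v..
......
......
step 1: ......
......
......
..<o..
......
......
step 2: ......
......
..^...
..oo..
......
......
step 3: ......
......
..o>..
..oo..
......
......
step 4: ......
......
..oo..
..ov..
......
......
step 5: ......
......
..oo..
..o.>.
......
......
step 6: ......
......
..oo..
..o.o.
....v.
......
step 7: ......
......
..oo..
..o.o.
...<o.
......
step 8: ......
......
..oo..
..o^o.
...oo.
......
step 9: ......
......
..oo..
..oo>.
...oo.
......
step 10: ......
......
..oo^.
..oo..
...oo.
......
step 11: ......
......
..ooo>
..oo..
...oo.
......
step 12: ......
......
..oooo
..oo.v
...oo.
......
step 13: ......
......
..oooo
..oo<o
...oo.
......
step 14: ......
......
..oo^o
..oooo
...oo.
......
step 15: ......
......
..o<.o
..oooo
...oo.
......
step 16: ......
......
..o..o
..ovoo
...oo.
......
step 17: ......
......
..o..o
..o.>o
...oo.
......

east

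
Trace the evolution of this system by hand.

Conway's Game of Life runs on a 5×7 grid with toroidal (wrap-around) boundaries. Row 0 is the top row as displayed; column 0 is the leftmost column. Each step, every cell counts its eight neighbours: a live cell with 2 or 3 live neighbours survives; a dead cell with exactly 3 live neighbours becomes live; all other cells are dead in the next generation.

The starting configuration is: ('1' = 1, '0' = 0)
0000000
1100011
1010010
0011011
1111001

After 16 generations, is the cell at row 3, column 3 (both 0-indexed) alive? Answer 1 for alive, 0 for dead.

1

t=0: 0000000
1100011
1010010
0011011
1111001
t=1: 0000010
1100010
0011000
0000010
1101111
t=2: 0010000
0110101
0110101
1100010
1000000
t=3: 1011000
0000000
0000101
0010010
1000001
t=4: 1100001
0001000
0000010
1000010
1011001
t=5: 0101001
1000001
0000101
1100110
0010010
t=6: 0110011
0000001
0100100
1101100
0011010
t=7: 1111111
0110001
0111110
1100010
0000010
t=8: 0001100
0000000
0001110
1101010
0001000
t=9: 0001100
0000010
0011011
0001011
0001000
t=10: 0001100
0010011
0011000
0001011
0011010
t=11: 0000001
0010010
0011000
0000011
0010011
t=12: 0000001
0011000
0011111
0011111
1000000
t=13: 0000000
0010001
0100001
1110000
1001100
t=14: 0001000
1000000
0000001
0011001
1011000
t=15: 0111000
0000000
1000001
1111001
0100100
t=16: 0111000
1110000
0010001
0011011
0000100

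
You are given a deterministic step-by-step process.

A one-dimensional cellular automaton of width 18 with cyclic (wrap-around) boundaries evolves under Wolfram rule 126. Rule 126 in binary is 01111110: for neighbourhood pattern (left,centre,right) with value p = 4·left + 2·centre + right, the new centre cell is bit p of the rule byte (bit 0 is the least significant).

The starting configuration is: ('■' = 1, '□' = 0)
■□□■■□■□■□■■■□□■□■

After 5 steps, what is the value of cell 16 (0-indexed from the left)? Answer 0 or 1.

0

k=0  ■□□■■□■□■□■■■□□■□■
k=1  ■■■■■■■■■■■□■■■■■■
k=2  □□□□□□□□□□■■■□□□□□
k=3  □□□□□□□□□■■□■■□□□□
k=4  □□□□□□□□■■■■■■■□□□
k=5  □□□□□□□■■□□□□□■■□□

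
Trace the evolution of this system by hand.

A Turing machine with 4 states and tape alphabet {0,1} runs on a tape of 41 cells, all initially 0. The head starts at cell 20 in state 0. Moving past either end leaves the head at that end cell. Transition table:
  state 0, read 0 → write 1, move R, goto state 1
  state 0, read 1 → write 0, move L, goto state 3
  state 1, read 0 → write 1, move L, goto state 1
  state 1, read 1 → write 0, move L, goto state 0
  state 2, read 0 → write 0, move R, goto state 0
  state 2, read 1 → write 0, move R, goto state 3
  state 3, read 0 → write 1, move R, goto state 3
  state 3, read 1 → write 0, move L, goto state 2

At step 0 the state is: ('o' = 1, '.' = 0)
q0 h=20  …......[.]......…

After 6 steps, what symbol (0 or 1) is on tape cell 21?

1

gen 0: q0 h=20  …......[.]......…
gen 1: q1 h=21  ….....o[.]......…
gen 2: q1 h=20  …......[o]o.....…
gen 3: q0 h=19  …......[.].o....…
gen 4: q1 h=20  ….....o[.]o.....…
gen 5: q1 h=19  …......[o]oo....…
gen 6: q0 h=18  …......[.].oo...…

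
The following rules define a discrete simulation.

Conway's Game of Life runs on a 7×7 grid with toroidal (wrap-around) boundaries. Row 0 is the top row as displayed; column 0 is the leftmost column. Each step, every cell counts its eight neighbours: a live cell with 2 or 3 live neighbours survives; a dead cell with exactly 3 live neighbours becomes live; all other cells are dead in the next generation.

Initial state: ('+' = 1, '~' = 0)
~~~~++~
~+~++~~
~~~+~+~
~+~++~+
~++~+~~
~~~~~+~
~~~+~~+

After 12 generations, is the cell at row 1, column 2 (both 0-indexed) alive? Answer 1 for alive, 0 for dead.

[0] ~~~~++~
~+~++~~
~~~+~+~
~+~++~+
~++~+~~
~~~~~+~
~~~+~~+
[1] ~~+~~+~
~~++~~~
+~~~~+~
++~~~~~
+++~+~~
~~++++~
~~~~~~+
[2] ~~++~~~
~++++~+
+~+~~~+
~~+~~~~
+~~~+++
+~+~+++
~~+~~~+
[3] +~~~++~
~~~~+++
+~~~~++
~~~+~~~
+~~~+~~
~~~~+~~
+~+~+~+
[4] ++~~~~~
~~~~~~~
+~~~~~~
+~~~++~
~~~++~~
++~~+~+
++~~+~+
[5] ~+~~~~+
++~~~~~
~~~~~~+
~~~++++
~+~+~~~
~++~+~+
~~+~~~~
[6] ~++~~~~
~+~~~~+
~~~~+~+
+~+++++
~+~~~~+
++~~~~~
~~++~+~
[7] ++~+~~~
~++~~+~
~++~+~~
~++++~~
~~~++~~
++~~~~+
+~~+~~~
[8] +~~++~+
~~~~+~~
+~~~++~
~+~~~+~
~~~~++~
+++++~+
~~~~~~~
[9] ~~~+++~
+~~~~~~
~~~~+++
~~~~~~~
~~~~~~~
+++++~+
~~~~~~~
[10] ~~~~+~~
~~~+~~~
~~~~~++
~~~~~+~
++++~~~
++++~~~
++~~~~+
[11] +~~~~~~
~~~~++~
~~~~+++
+++~++~
+~~++~+
~~~+~~~
~~~+~~+
[12] ~~~~+++
~~~~+~~
++~~~~~
~++~~~~
+~~~~~+
+~++~++
~~~~~~~

0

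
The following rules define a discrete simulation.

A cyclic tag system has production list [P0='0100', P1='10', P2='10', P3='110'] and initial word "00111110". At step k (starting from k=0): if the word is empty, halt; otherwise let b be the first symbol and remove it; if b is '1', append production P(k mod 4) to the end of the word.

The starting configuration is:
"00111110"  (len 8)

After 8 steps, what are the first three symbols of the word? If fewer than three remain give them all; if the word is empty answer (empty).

step 0: "00111110"  (len 8)
step 1: "0111110"  (len 7)
step 2: "111110"  (len 6)
step 3: "1111010"  (len 7)
step 4: "111010110"  (len 9)
step 5: "110101100100"  (len 12)
step 6: "1010110010010"  (len 13)
step 7: "01011001001010"  (len 14)
step 8: "1011001001010"  (len 13)

101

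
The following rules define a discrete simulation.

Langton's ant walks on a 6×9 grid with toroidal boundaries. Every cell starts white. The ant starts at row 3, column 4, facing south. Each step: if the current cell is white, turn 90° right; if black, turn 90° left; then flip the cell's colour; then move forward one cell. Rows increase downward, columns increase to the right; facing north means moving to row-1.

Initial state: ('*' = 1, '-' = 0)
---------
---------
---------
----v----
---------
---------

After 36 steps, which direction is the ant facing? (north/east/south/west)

k=0  ---------
---------
---------
----v----
---------
---------
k=1  ---------
---------
---------
---<*----
---------
---------
k=2  ---------
---------
---^-----
---**----
---------
---------
k=3  ---------
---------
---*>----
---**----
---------
---------
k=4  ---------
---------
---**----
---*v----
---------
---------
k=5  ---------
---------
---**----
---*->---
---------
---------
k=6  ---------
---------
---**----
---*-*---
-----v---
---------
k=7  ---------
---------
---**----
---*-*---
----<*---
---------
k=8  ---------
---------
---**----
---*^*---
----**---
---------
k=9  ---------
---------
---**----
---**>---
----**---
---------
k=10  ---------
---------
---**^---
---**----
----**---
---------
k=11  ---------
---------
---***>--
---**----
----**---
---------
k=12  ---------
---------
---****--
---**-v--
----**---
---------
k=13  ---------
---------
---****--
---**<*--
----**---
---------
k=14  ---------
---------
---**^*--
---****--
----**---
---------
k=15  ---------
---------
---*<-*--
---****--
----**---
---------
k=16  ---------
---------
---*--*--
---*v**--
----**---
---------
k=17  ---------
---------
---*--*--
---*->*--
----**---
---------
k=18  ---------
---------
---*-^*--
---*--*--
----**---
---------
k=19  ---------
---------
---*-*>--
---*--*--
----**---
---------
k=20  ---------
------^--
---*-*---
---*--*--
----**---
---------
k=21  ---------
------*>-
---*-*---
---*--*--
----**---
---------
k=22  ---------
------**-
---*-*-v-
---*--*--
----**---
---------
k=23  ---------
------**-
---*-*<*-
---*--*--
----**---
---------
k=24  ---------
------^*-
---*-***-
---*--*--
----**---
---------
k=25  ---------
-----<-*-
---*-***-
---*--*--
----**---
---------
k=26  -----^---
-----*-*-
---*-***-
---*--*--
----**---
---------
k=27  -----*>--
-----*-*-
---*-***-
---*--*--
----**---
---------
k=28  -----**--
-----*v*-
---*-***-
---*--*--
----**---
---------
k=29  -----**--
-----<**-
---*-***-
---*--*--
----**---
---------
k=30  -----**--
------**-
---*-v**-
---*--*--
----**---
---------
k=31  -----**--
------**-
---*-->*-
---*--*--
----**---
---------
k=32  -----**--
------^*-
---*---*-
---*--*--
----**---
---------
k=33  -----**--
-----<-*-
---*---*-
---*--*--
----**---
---------
k=34  -----^*--
-----*-*-
---*---*-
---*--*--
----**---
---------
k=35  ----<-*--
-----*-*-
---*---*-
---*--*--
----**---
---------
k=36  ----*-*--
-----*-*-
---*---*-
---*--*--
----**---
----^----

north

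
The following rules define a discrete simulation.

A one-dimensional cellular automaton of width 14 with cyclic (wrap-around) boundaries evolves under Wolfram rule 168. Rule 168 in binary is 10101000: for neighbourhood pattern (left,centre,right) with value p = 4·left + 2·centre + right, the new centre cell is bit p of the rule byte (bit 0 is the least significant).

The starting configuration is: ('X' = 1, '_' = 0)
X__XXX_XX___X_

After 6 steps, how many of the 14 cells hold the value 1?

t=0: X__XXX_XX___X_
t=1: ___XX_XX_____X
t=2: ___X_XX_______
t=3: ____XX________
t=4: ____X_________
t=5: ______________
t=6: ______________

0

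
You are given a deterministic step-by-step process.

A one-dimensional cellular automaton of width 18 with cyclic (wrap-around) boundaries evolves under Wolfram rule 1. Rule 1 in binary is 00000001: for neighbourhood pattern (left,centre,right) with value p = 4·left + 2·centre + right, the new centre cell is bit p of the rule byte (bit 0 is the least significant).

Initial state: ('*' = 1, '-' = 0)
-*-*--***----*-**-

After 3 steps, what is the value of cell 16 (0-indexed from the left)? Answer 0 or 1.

step 0: -*-*--***----*-**-
step 1: ----------**------
step 2: *********----*****
step 3: ----------**------

0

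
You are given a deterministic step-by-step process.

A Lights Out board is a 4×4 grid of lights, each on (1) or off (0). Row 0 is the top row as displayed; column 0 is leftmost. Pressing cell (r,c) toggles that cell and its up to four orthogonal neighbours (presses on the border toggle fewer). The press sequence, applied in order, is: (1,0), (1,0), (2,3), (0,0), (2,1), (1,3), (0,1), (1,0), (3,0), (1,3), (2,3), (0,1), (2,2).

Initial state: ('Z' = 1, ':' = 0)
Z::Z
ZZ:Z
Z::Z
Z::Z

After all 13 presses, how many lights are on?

0) Z::Z
ZZ:Z
Z::Z
Z::Z
1) :::Z
:::Z
:::Z
Z::Z
2) Z::Z
ZZ:Z
Z::Z
Z::Z
3) Z::Z
ZZ::
Z:Z:
Z:::
4) :Z:Z
:Z::
Z:Z:
Z:::
5) :Z:Z
::::
:Z::
ZZ::
6) :Z::
::ZZ
:Z:Z
ZZ::
7) Z:Z:
:ZZZ
:Z:Z
ZZ::
8) ::Z:
Z:ZZ
ZZ:Z
ZZ::
9) ::Z:
Z:ZZ
:Z:Z
::::
10) ::ZZ
Z:::
:Z::
::::
11) ::ZZ
Z::Z
:ZZZ
:::Z
12) ZZ:Z
ZZ:Z
:ZZZ
:::Z
13) ZZ:Z
ZZZZ
::::
::ZZ

9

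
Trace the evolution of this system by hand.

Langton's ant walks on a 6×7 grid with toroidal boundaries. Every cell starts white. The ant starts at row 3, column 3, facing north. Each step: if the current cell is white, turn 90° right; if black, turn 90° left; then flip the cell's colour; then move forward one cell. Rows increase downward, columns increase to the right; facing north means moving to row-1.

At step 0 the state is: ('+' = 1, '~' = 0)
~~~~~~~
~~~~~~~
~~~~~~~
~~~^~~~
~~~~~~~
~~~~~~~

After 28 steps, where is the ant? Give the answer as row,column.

5,1

0) ~~~~~~~
~~~~~~~
~~~~~~~
~~~^~~~
~~~~~~~
~~~~~~~
1) ~~~~~~~
~~~~~~~
~~~~~~~
~~~+>~~
~~~~~~~
~~~~~~~
2) ~~~~~~~
~~~~~~~
~~~~~~~
~~~++~~
~~~~v~~
~~~~~~~
3) ~~~~~~~
~~~~~~~
~~~~~~~
~~~++~~
~~~<+~~
~~~~~~~
4) ~~~~~~~
~~~~~~~
~~~~~~~
~~~^+~~
~~~++~~
~~~~~~~
5) ~~~~~~~
~~~~~~~
~~~~~~~
~~<~+~~
~~~++~~
~~~~~~~
6) ~~~~~~~
~~~~~~~
~~^~~~~
~~+~+~~
~~~++~~
~~~~~~~
7) ~~~~~~~
~~~~~~~
~~+>~~~
~~+~+~~
~~~++~~
~~~~~~~
8) ~~~~~~~
~~~~~~~
~~++~~~
~~+v+~~
~~~++~~
~~~~~~~
9) ~~~~~~~
~~~~~~~
~~++~~~
~~<++~~
~~~++~~
~~~~~~~
10) ~~~~~~~
~~~~~~~
~~++~~~
~~~++~~
~~v++~~
~~~~~~~
11) ~~~~~~~
~~~~~~~
~~++~~~
~~~++~~
~<+++~~
~~~~~~~
12) ~~~~~~~
~~~~~~~
~~++~~~
~^~++~~
~++++~~
~~~~~~~
13) ~~~~~~~
~~~~~~~
~~++~~~
~+>++~~
~++++~~
~~~~~~~
14) ~~~~~~~
~~~~~~~
~~++~~~
~++++~~
~+v++~~
~~~~~~~
15) ~~~~~~~
~~~~~~~
~~++~~~
~++++~~
~+~>+~~
~~~~~~~
16) ~~~~~~~
~~~~~~~
~~++~~~
~++^+~~
~+~~+~~
~~~~~~~
17) ~~~~~~~
~~~~~~~
~~++~~~
~+<~+~~
~+~~+~~
~~~~~~~
18) ~~~~~~~
~~~~~~~
~~++~~~
~+~~+~~
~+v~+~~
~~~~~~~
19) ~~~~~~~
~~~~~~~
~~++~~~
~+~~+~~
~<+~+~~
~~~~~~~
20) ~~~~~~~
~~~~~~~
~~++~~~
~+~~+~~
~~+~+~~
~v~~~~~
21) ~~~~~~~
~~~~~~~
~~++~~~
~+~~+~~
~~+~+~~
<+~~~~~
22) ~~~~~~~
~~~~~~~
~~++~~~
~+~~+~~
^~+~+~~
++~~~~~
23) ~~~~~~~
~~~~~~~
~~++~~~
~+~~+~~
+>+~+~~
++~~~~~
24) ~~~~~~~
~~~~~~~
~~++~~~
~+~~+~~
+++~+~~
+v~~~~~
25) ~~~~~~~
~~~~~~~
~~++~~~
~+~~+~~
+++~+~~
+~>~~~~
26) ~~v~~~~
~~~~~~~
~~++~~~
~+~~+~~
+++~+~~
+~+~~~~
27) ~<+~~~~
~~~~~~~
~~++~~~
~+~~+~~
+++~+~~
+~+~~~~
28) ~++~~~~
~~~~~~~
~~++~~~
~+~~+~~
+++~+~~
+^+~~~~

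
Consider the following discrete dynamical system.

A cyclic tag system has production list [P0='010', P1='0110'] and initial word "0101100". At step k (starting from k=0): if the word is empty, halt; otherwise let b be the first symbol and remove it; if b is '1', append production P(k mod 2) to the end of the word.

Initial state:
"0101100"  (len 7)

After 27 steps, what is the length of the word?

t=0: "0101100"  (len 7)
t=1: "101100"  (len 6)
t=2: "011000110"  (len 9)
t=3: "11000110"  (len 8)
t=4: "10001100110"  (len 11)
t=5: "0001100110010"  (len 13)
t=6: "001100110010"  (len 12)
t=7: "01100110010"  (len 11)
t=8: "1100110010"  (len 10)
t=9: "100110010010"  (len 12)
t=10: "001100100100110"  (len 15)
t=11: "01100100100110"  (len 14)
t=12: "1100100100110"  (len 13)
t=13: "100100100110010"  (len 15)
t=14: "001001001100100110"  (len 18)
t=15: "01001001100100110"  (len 17)
t=16: "1001001100100110"  (len 16)
t=17: "001001100100110010"  (len 18)
t=18: "01001100100110010"  (len 17)
t=19: "1001100100110010"  (len 16)
t=20: "0011001001100100110"  (len 19)
t=21: "011001001100100110"  (len 18)
t=22: "11001001100100110"  (len 17)
t=23: "1001001100100110010"  (len 19)
t=24: "0010011001001100100110"  (len 22)
t=25: "010011001001100100110"  (len 21)
t=26: "10011001001100100110"  (len 20)
t=27: "0011001001100100110010"  (len 22)

22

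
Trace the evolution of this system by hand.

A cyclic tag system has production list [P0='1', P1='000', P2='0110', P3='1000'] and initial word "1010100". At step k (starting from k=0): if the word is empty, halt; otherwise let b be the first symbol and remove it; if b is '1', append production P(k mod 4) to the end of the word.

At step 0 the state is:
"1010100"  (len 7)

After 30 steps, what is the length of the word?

6

0) "1010100"  (len 7)
1) "0101001"  (len 7)
2) "101001"  (len 6)
3) "010010110"  (len 9)
4) "10010110"  (len 8)
5) "00101101"  (len 8)
6) "0101101"  (len 7)
7) "101101"  (len 6)
8) "011011000"  (len 9)
9) "11011000"  (len 8)
10) "1011000000"  (len 10)
11) "0110000000110"  (len 13)
12) "110000000110"  (len 12)
13) "100000001101"  (len 12)
14) "00000001101000"  (len 14)
15) "0000001101000"  (len 13)
16) "000001101000"  (len 12)
17) "00001101000"  (len 11)
18) "0001101000"  (len 10)
19) "001101000"  (len 9)
20) "01101000"  (len 8)
21) "1101000"  (len 7)
22) "101000000"  (len 9)
23) "010000000110"  (len 12)
24) "10000000110"  (len 11)
25) "00000001101"  (len 11)
26) "0000001101"  (len 10)
27) "000001101"  (len 9)
28) "00001101"  (len 8)
29) "0001101"  (len 7)
30) "001101"  (len 6)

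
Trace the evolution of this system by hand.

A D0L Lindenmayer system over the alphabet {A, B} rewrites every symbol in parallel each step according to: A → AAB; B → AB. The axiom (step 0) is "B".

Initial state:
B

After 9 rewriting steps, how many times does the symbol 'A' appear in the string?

k=0  B
k=1  AB
k=2  AABAB
k=3  AABAABABAABAB
k=4  AABAABABAABAABABAABABAABAABABAABAB
k=5  AABAABABAABAABABAABABAABAABABAABAABABAABABAABAABABAABABAABAABABAABAABABAABABAABAABABAABAB
k=6  AABAABABAABAABABAABABAABAABABAABAABABAABABAABAABABAABABAAB…BAABABAABABAABAABABAABABAABAABABAABAABABAABABAABAABABAABAB  (len 233)
k=7  AABAABABAABAABABAABABAABAABABAABAABABAABABAABAABABAABABAAB…BAABABAABABAABAABABAABABAABAABABAABAABABAABABAABAABABAABAB  (len 610)
k=8  AABAABABAABAABABAABABAABAABABAABAABABAABABAABAABABAABABAAB…BAABABAABABAABAABABAABABAABAABABAABAABABAABABAABAABABAABAB  (len 1597)
k=9  AABAABABAABAABABAABABAABAABABAABAABABAABABAABAABABAABABAAB…BAABABAABABAABAABABAABABAABAABABAABAABABAABABAABAABABAABAB  (len 4181)

2584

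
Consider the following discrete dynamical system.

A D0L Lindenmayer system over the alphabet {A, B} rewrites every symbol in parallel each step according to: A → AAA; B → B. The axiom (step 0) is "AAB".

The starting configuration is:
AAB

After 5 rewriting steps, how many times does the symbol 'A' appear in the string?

486

[0] AAB
[1] AAAAAAB
[2] AAAAAAAAAAAAAAAAAAB
[3] AAAAAAAAAAAAAAAAAAAAAAAAAAAAAAAAAAAAAAAAAAAAAAAAAAAAAAB
[4] AAAAAAAAAAAAAAAAAAAAAAAAAAAAAAAAAAAAAAAAAAAAAAAAAAAAAAAAAA…AAAAAAAAAAAAAAAAAAAAAAAAAAAAAAAAAAAAAAAAAAAAAAAAAAAAAAAAAB  (len 163)
[5] AAAAAAAAAAAAAAAAAAAAAAAAAAAAAAAAAAAAAAAAAAAAAAAAAAAAAAAAAA…AAAAAAAAAAAAAAAAAAAAAAAAAAAAAAAAAAAAAAAAAAAAAAAAAAAAAAAAAB  (len 487)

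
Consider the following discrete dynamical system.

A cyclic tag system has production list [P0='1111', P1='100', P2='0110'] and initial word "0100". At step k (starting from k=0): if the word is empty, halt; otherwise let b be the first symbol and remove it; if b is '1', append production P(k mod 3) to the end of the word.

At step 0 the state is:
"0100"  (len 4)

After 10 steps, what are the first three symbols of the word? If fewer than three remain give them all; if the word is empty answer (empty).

100

t=0: "0100"  (len 4)
t=1: "100"  (len 3)
t=2: "00100"  (len 5)
t=3: "0100"  (len 4)
t=4: "100"  (len 3)
t=5: "00100"  (len 5)
t=6: "0100"  (len 4)
t=7: "100"  (len 3)
t=8: "00100"  (len 5)
t=9: "0100"  (len 4)
t=10: "100"  (len 3)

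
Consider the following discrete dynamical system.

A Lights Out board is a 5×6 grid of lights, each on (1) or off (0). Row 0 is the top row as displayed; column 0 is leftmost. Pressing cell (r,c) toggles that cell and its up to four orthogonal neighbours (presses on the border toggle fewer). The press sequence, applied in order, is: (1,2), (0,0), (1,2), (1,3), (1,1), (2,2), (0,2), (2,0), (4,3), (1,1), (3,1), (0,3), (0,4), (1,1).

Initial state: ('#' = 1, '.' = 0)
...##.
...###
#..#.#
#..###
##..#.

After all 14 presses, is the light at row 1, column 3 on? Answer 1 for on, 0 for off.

gen 0: ...##.
...###
#..#.#
#..###
##..#.
gen 1: ..###.
.##.##
#.##.#
#..###
##..#.
gen 2: #####.
###.##
#.##.#
#..###
##..#.
gen 3: ##.##.
#..###
#..#.#
#..###
##..#.
gen 4: ##..#.
#.#..#
#....#
#..###
##..#.
gen 5: #...#.
.#...#
##...#
#..###
##..#.
gen 6: #...#.
.##..#
#.##.#
#.####
##..#.
gen 7: #####.
.#...#
#.##.#
#.####
##..#.
gen 8: #####.
##...#
.###.#
..####
##..#.
gen 9: #####.
##...#
.###.#
..#.##
####..
gen 10: #.###.
..#..#
..##.#
..#.##
####..
gen 11: #.###.
..#..#
.###.#
##..##
#.##..
gen 12: #.....
..##.#
.###.#
##..##
#.##..
gen 13: #..###
..####
.###.#
##..##
#.##..
gen 14: ##.###
##.###
..##.#
##..##
#.##..

1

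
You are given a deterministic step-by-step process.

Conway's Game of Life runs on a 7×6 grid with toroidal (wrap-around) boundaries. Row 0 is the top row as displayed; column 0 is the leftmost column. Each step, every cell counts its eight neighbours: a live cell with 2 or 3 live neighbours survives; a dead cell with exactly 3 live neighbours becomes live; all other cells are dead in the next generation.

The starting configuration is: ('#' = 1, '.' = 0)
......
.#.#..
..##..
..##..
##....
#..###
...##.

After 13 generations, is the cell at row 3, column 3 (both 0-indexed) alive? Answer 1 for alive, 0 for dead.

t=0: ......
.#.#..
..##..
..##..
##....
#..###
...##.
t=1: ..###.
...#..
.#..#.
...#..
##....
####..
...#..
t=2: ..#.#.
......
..###.
###...
#..#..
#..#..
......
t=3: ......
..#.#.
..##..
#...##
#..#.#
......
...#..
t=4: ...#..
..#...
.##...
###...
#.....
....#.
......
t=5: ......
.###..
#..#..
#.#...
#....#
......
......
t=6: ..#...
.###..
#..#..
#.....
##...#
......
......
t=7: .###..
.#.#..
#..#..
......
##...#
#.....
......
t=8: .#.#..
##.##.
..#...
.#...#
##...#
##...#
.##...
t=9: ...##.
##.##.
..####
.##..#
..#.#.
.....#
......
t=10: ..####
##....
......
##...#
######
......
....#.
t=11: ######
######
.....#
...#..
..###.
###...
....##
t=12: ......
......
.#...#
..##..
....#.
###...
......
t=13: ......
......
..#...
..###.
......
.#....
.#....

1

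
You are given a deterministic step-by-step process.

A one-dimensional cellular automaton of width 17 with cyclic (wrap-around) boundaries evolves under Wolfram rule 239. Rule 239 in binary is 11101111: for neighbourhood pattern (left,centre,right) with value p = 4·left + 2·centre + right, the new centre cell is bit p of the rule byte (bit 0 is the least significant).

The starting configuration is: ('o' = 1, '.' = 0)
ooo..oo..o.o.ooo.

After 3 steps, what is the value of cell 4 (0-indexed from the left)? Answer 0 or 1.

1

t=0: ooo..oo..o.o.ooo.
t=1: ooo.ooo.ooooooooo
t=2: ooooooooooooooooo
t=3: ooooooooooooooooo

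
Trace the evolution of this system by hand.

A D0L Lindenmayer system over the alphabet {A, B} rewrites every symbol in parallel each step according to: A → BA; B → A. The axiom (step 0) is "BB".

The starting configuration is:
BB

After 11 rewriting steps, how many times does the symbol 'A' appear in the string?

178

gen 0: BB
gen 1: AA
gen 2: BABA
gen 3: ABAABA
gen 4: BAABABAABA
gen 5: ABABAABAABABAABA
gen 6: BAABAABABAABABAABAABABAABA
gen 7: ABABAABABAABAABABAABAABABAABABAABAABABAABA
gen 8: BAABAABABAABAABABAABABAABAABABAABABAABAABABAABAABABAABABAABAABABAABA
gen 9: ABABAABABAABAABABAABABAABAABABAABAABABAABABAABAABABAABAABABAABABAABAABABAABABAABAABABAABAABABAABABAABAABABAABA
gen 10: BAABAABABAABAABABAABABAABAABABAABAABABAABABAABAABABAABABAA…ABAABABAABABAABAABABAABABAABAABABAABAABABAABABAABAABABAABA  (len 178)
gen 11: ABABAABABAABAABABAABABAABAABABAABAABABAABABAABAABABAABABAA…ABAABABAABABAABAABABAABABAABAABABAABAABABAABABAABAABABAABA  (len 288)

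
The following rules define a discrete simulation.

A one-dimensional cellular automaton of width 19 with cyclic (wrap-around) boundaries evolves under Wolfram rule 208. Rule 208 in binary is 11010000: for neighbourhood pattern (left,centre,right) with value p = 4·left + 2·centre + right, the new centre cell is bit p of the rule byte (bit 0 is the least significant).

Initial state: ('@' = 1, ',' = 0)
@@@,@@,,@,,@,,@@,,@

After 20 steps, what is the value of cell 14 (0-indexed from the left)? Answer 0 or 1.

gen 0: @@@,@@,,@,,@,,@@,,@
gen 1: @@@,,@@,,@,,@,,@@,,
gen 2: ,@@@,,@@,,@,,@,,@@,
gen 3: ,,@@@,,@@,,@,,@,,@@
gen 4: @,,@@@,,@@,,@,,@,,@
gen 5: @@,,@@@,,@@,,@,,@,,
gen 6: ,@@,,@@@,,@@,,@,,@,
gen 7: ,,@@,,@@@,,@@,,@,,@
gen 8: @,,@@,,@@@,,@@,,@,,
gen 9: ,@,,@@,,@@@,,@@,,@,
gen 10: ,,@,,@@,,@@@,,@@,,@
gen 11: @,,@,,@@,,@@@,,@@,,
gen 12: ,@,,@,,@@,,@@@,,@@,
gen 13: ,,@,,@,,@@,,@@@,,@@
gen 14: @,,@,,@,,@@,,@@@,,@
gen 15: @@,,@,,@,,@@,,@@@,,
gen 16: ,@@,,@,,@,,@@,,@@@,
gen 17: ,,@@,,@,,@,,@@,,@@@
gen 18: @,,@@,,@,,@,,@@,,@@
gen 19: @@,,@@,,@,,@,,@@,,@
gen 20: @@@,,@@,,@,,@,,@@,,

0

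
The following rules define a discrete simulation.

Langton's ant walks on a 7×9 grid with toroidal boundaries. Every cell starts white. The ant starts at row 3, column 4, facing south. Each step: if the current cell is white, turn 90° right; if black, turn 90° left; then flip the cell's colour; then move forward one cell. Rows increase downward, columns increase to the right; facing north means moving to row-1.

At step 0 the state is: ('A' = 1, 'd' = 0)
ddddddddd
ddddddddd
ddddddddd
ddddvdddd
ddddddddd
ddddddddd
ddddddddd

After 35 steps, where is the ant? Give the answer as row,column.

step 0: ddddddddd
ddddddddd
ddddddddd
ddddvdddd
ddddddddd
ddddddddd
ddddddddd
step 1: ddddddddd
ddddddddd
ddddddddd
ddd<Adddd
ddddddddd
ddddddddd
ddddddddd
step 2: ddddddddd
ddddddddd
ddd^ddddd
dddAAdddd
ddddddddd
ddddddddd
ddddddddd
step 3: ddddddddd
ddddddddd
dddA>dddd
dddAAdddd
ddddddddd
ddddddddd
ddddddddd
step 4: ddddddddd
ddddddddd
dddAAdddd
dddAvdddd
ddddddddd
ddddddddd
ddddddddd
step 5: ddddddddd
ddddddddd
dddAAdddd
dddAd>ddd
ddddddddd
ddddddddd
ddddddddd
step 6: ddddddddd
ddddddddd
dddAAdddd
dddAdAddd
dddddvddd
ddddddddd
ddddddddd
step 7: ddddddddd
ddddddddd
dddAAdddd
dddAdAddd
dddd<Addd
ddddddddd
ddddddddd
step 8: ddddddddd
ddddddddd
dddAAdddd
dddA^Addd
ddddAAddd
ddddddddd
ddddddddd
step 9: ddddddddd
ddddddddd
dddAAdddd
dddAA>ddd
ddddAAddd
ddddddddd
ddddddddd
step 10: ddddddddd
ddddddddd
dddAA^ddd
dddAAdddd
ddddAAddd
ddddddddd
ddddddddd
step 11: ddddddddd
ddddddddd
dddAAA>dd
dddAAdddd
ddddAAddd
ddddddddd
ddddddddd
step 12: ddddddddd
ddddddddd
dddAAAAdd
dddAAdvdd
ddddAAddd
ddddddddd
ddddddddd
step 13: ddddddddd
ddddddddd
dddAAAAdd
dddAA<Add
ddddAAddd
ddddddddd
ddddddddd
step 14: ddddddddd
ddddddddd
dddAA^Add
dddAAAAdd
ddddAAddd
ddddddddd
ddddddddd
step 15: ddddddddd
ddddddddd
dddA<dAdd
dddAAAAdd
ddddAAddd
ddddddddd
ddddddddd
step 16: ddddddddd
ddddddddd
dddAddAdd
dddAvAAdd
ddddAAddd
ddddddddd
ddddddddd
step 17: ddddddddd
ddddddddd
dddAddAdd
dddAd>Add
ddddAAddd
ddddddddd
ddddddddd
step 18: ddddddddd
ddddddddd
dddAd^Add
dddAddAdd
ddddAAddd
ddddddddd
ddddddddd
step 19: ddddddddd
ddddddddd
dddAdA>dd
dddAddAdd
ddddAAddd
ddddddddd
ddddddddd
step 20: ddddddddd
dddddd^dd
dddAdAddd
dddAddAdd
ddddAAddd
ddddddddd
ddddddddd
step 21: ddddddddd
ddddddA>d
dddAdAddd
dddAddAdd
ddddAAddd
ddddddddd
ddddddddd
step 22: ddddddddd
ddddddAAd
dddAdAdvd
dddAddAdd
ddddAAddd
ddddddddd
ddddddddd
step 23: ddddddddd
ddddddAAd
dddAdA<Ad
dddAddAdd
ddddAAddd
ddddddddd
ddddddddd
step 24: ddddddddd
dddddd^Ad
dddAdAAAd
dddAddAdd
ddddAAddd
ddddddddd
ddddddddd
step 25: ddddddddd
ddddd<dAd
dddAdAAAd
dddAddAdd
ddddAAddd
ddddddddd
ddddddddd
step 26: ddddd^ddd
dddddAdAd
dddAdAAAd
dddAddAdd
ddddAAddd
ddddddddd
ddddddddd
step 27: dddddA>dd
dddddAdAd
dddAdAAAd
dddAddAdd
ddddAAddd
ddddddddd
ddddddddd
step 28: dddddAAdd
dddddAvAd
dddAdAAAd
dddAddAdd
ddddAAddd
ddddddddd
ddddddddd
step 29: dddddAAdd
ddddd<AAd
dddAdAAAd
dddAddAdd
ddddAAddd
ddddddddd
ddddddddd
step 30: dddddAAdd
ddddddAAd
dddAdvAAd
dddAddAdd
ddddAAddd
ddddddddd
ddddddddd
step 31: dddddAAdd
ddddddAAd
dddAdd>Ad
dddAddAdd
ddddAAddd
ddddddddd
ddddddddd
step 32: dddddAAdd
dddddd^Ad
dddAdddAd
dddAddAdd
ddddAAddd
ddddddddd
ddddddddd
step 33: dddddAAdd
ddddd<dAd
dddAdddAd
dddAddAdd
ddddAAddd
ddddddddd
ddddddddd
step 34: ddddd^Add
dddddAdAd
dddAdddAd
dddAddAdd
ddddAAddd
ddddddddd
ddddddddd
step 35: dddd<dAdd
dddddAdAd
dddAdddAd
dddAddAdd
ddddAAddd
ddddddddd
ddddddddd

0,4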